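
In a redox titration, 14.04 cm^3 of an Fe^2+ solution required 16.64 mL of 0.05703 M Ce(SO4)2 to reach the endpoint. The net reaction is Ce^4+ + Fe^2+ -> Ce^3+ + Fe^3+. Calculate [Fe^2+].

0.0676 M

n(Ce(SO4)2) = 0.05703 x 0.01664 = 0.0009490 mol.
From the balanced equation, 1 mol Ce(SO4)2 reacts with 1 mol Fe^2+, so n(Fe^2+) = 0.0009490 x 1/1 = 0.0009490 mol.
[Fe^2+] = 0.0009490 / 0.01404 L = 0.0676 M.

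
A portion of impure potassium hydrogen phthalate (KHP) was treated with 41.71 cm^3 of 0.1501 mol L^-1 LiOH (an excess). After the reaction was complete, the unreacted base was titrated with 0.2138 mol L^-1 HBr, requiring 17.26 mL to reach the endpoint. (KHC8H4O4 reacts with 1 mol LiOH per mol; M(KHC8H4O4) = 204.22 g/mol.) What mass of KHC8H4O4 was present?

Total n(LiOH) added = 0.1501 x 0.04171 = 0.006261 mol.
n(HBr) used = 0.2138 x 0.01726 = 0.003690 mol, which equals the excess n(LiOH).
So n(LiOH) consumed by the sample = 0.006261 - 0.003690 = 0.002570 mol.
n(KHC8H4O4) = 0.002570 / 1 = 0.002570 mol.
mass = 0.002570 mol x 204.22 g/mol = 0.525 g.

0.525 g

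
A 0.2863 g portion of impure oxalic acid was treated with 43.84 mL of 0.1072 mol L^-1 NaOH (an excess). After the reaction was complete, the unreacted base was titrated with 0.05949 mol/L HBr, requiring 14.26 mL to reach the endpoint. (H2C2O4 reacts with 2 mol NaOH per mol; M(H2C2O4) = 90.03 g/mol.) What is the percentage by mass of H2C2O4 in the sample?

Total n(NaOH) added = 0.1072 x 0.04384 = 0.004700 mol.
n(HBr) used = 0.05949 x 0.01426 = 0.0008483 mol, which equals the excess n(NaOH).
So n(NaOH) consumed by the sample = 0.004700 - 0.0008483 = 0.003851 mol.
n(H2C2O4) = 0.003851 / 2 = 0.001926 mol.
mass H2C2O4 = 0.001926 x 90.03 = 0.1734 g, so %H2C2O4 = 0.1734/0.2863 x 100 = 60.6%.

60.6%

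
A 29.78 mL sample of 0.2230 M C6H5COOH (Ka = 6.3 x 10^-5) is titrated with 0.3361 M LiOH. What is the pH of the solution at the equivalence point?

n(C6H5COOH) = 0.2230 x 0.02978 = 0.006641 mol; V(LiOH) at equivalence = 0.006641/0.3361 = 0.01976 L.
At equivalence all the acid is converted to C6H5COO-; total volume = 0.02978 + 0.01976 = 0.04954 L, so [C6H5COO-] = 0.006641/0.04954 = 0.1341 M.
Kb = Kw/Ka = 1.0e-14 / 6.3 x 10^-5 = 1.59e-10.
[OH^-] = sqrt(Kb x [C6H5COO-]) = sqrt(1.59e-10 x 0.1341) = 4.61e-6 M.
pOH = 5.34, so pH = 14.00 - 5.34 = 8.66.

8.66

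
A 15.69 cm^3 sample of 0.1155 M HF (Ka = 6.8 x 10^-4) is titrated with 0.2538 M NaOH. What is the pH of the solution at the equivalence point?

n(HF) = 0.1155 x 0.01569 = 0.001812 mol; V(NaOH) at equivalence = 0.001812/0.2538 = 0.007140 L.
At equivalence all the acid is converted to F-; total volume = 0.01569 + 0.007140 = 0.02283 L, so [F-] = 0.001812/0.02283 = 0.07938 M.
Kb = Kw/Ka = 1.0e-14 / 6.8 x 10^-4 = 1.47e-11.
[OH^-] = sqrt(Kb x [F-]) = sqrt(1.47e-11 x 0.07938) = 1.08e-6 M.
pOH = 5.97, so pH = 14.00 - 5.97 = 8.03.

8.03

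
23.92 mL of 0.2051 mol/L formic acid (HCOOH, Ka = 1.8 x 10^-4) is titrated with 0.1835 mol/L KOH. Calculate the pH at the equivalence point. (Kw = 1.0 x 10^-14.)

8.37

n(HCOOH) = 0.2051 x 0.02392 = 0.004906 mol; V(KOH) at equivalence = 0.004906/0.1835 = 0.02674 L.
At equivalence all the acid is converted to HCOO-; total volume = 0.02392 + 0.02674 = 0.05066 L, so [HCOO-] = 0.004906/0.05066 = 0.09685 M.
Kb = Kw/Ka = 1.0e-14 / 1.8 x 10^-4 = 5.56e-11.
[OH^-] = sqrt(Kb x [HCOO-]) = sqrt(5.56e-11 x 0.09685) = 2.32e-6 M.
pOH = 5.63, so pH = 14.00 - 5.63 = 8.37.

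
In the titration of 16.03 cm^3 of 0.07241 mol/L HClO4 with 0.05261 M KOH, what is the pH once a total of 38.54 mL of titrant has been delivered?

n(acid) = 0.07241 x 0.01603 = 0.001161 mol; n(KOH) added = 0.05261 x 0.03854 = 0.002028 mol.
Base is in excess by 0.002028 - 0.001161 = 0.0008669 mol in a total volume of 0.05457 L.
[OH^-] = 0.0008669/0.05457 = 0.01589 M, so pOH = 1.80 and pH = 14.00 - 1.80 = 12.20.

12.20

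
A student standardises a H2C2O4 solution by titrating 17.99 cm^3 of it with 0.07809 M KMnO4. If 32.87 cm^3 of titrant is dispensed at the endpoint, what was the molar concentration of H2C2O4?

n(KMnO4) = 0.07809 x 0.03287 = 0.002567 mol.
From the balanced equation, 2 mol KMnO4 reacts with 5 mol H2C2O4, so n(H2C2O4) = 0.002567 x 5/2 = 0.006417 mol.
[H2C2O4] = 0.006417 / 0.01799 L = 0.357 M.

0.357 M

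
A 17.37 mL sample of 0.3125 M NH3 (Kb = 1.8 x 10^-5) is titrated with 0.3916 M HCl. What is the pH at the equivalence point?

n(NH3) = 0.3125 x 0.01737 = 0.005428 mol; V(HCl) at equivalence = 0.005428/0.3916 = 0.01386 L.
At equivalence the base is fully converted to NH4+; total volume = 0.03123 L, so [NH4+] = 0.005428/0.03123 = 0.1738 M.
Ka(NH4+) = Kw/Kb = 1.0e-14 / 1.8 x 10^-5 = 5.56e-10.
[H^+] = sqrt(Ka x [NH4+]) = sqrt(5.56e-10 x 0.1738) = 9.83e-6 M.
pH = -log(9.83e-6) = 5.01.

5.01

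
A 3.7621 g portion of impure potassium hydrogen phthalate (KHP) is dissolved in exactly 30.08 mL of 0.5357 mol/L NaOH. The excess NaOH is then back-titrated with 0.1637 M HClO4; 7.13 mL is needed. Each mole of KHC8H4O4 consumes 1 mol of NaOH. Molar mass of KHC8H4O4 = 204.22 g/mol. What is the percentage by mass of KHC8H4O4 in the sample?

81.1%

Total n(NaOH) added = 0.5357 x 0.03008 = 0.01611 mol.
n(HClO4) used = 0.1637 x 0.007130 = 0.001167 mol, which equals the excess n(NaOH).
So n(NaOH) consumed by the sample = 0.01611 - 0.001167 = 0.01495 mol.
n(KHC8H4O4) = 0.01495 / 1 = 0.01495 mol.
mass KHC8H4O4 = 0.01495 x 204.22 = 3.052 g, so %KHC8H4O4 = 3.052/3.7621 x 100 = 81.1%.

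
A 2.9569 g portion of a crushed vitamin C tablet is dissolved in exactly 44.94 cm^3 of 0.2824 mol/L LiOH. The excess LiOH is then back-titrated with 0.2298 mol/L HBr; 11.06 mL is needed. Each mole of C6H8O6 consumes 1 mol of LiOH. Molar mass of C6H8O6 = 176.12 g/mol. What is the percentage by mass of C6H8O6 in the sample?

Total n(LiOH) added = 0.2824 x 0.04494 = 0.01269 mol.
n(HBr) used = 0.2298 x 0.01106 = 0.002542 mol, which equals the excess n(LiOH).
So n(LiOH) consumed by the sample = 0.01269 - 0.002542 = 0.01015 mol.
n(C6H8O6) = 0.01015 / 1 = 0.01015 mol.
mass C6H8O6 = 0.01015 x 176.12 = 1.788 g, so %C6H8O6 = 1.788/2.9569 x 100 = 60.5%.

60.5%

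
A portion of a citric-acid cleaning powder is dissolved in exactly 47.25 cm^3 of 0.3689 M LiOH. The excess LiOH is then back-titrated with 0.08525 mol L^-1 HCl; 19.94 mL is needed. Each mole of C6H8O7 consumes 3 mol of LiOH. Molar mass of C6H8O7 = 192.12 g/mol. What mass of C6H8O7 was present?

Total n(LiOH) added = 0.3689 x 0.04725 = 0.01743 mol.
n(HCl) used = 0.08525 x 0.01994 = 0.001700 mol, which equals the excess n(LiOH).
So n(LiOH) consumed by the sample = 0.01743 - 0.001700 = 0.01573 mol.
n(C6H8O7) = 0.01573 / 3 = 0.005244 mol.
mass = 0.005244 mol x 192.12 g/mol = 1.01 g.

1.01 g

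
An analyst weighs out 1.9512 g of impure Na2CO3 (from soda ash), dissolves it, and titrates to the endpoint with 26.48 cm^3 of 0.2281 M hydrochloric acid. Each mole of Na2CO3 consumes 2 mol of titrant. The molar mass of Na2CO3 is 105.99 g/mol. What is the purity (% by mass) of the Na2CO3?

16.4%

n(HCl) = 0.2281 x 0.02648 = 0.006040 mol.
n(Na2CO3) = 0.006040 / 2 = 0.003020 mol.
mass of Na2CO3 = 0.003020 x 105.99 = 0.3201 g.
% purity = 0.3201 / 1.9512 x 100 = 16.4%.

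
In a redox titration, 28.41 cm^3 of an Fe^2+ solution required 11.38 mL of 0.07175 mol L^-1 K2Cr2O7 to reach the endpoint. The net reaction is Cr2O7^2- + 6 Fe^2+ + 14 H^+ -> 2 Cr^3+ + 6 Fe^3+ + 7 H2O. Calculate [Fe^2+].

0.172 M

n(K2Cr2O7) = 0.07175 x 0.01138 = 0.0008165 mol.
From the balanced equation, 1 mol K2Cr2O7 reacts with 6 mol Fe^2+, so n(Fe^2+) = 0.0008165 x 6/1 = 0.004899 mol.
[Fe^2+] = 0.004899 / 0.02841 L = 0.172 M.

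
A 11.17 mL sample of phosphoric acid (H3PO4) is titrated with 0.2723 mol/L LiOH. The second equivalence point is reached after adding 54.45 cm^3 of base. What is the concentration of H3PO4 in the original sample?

0.664 M

n(LiOH) = 0.2723 x 0.05445 = 0.01483 mol.
At the second equivalence point, 2 mol OH^- react per mol H3PO4, so n(H3PO4) = 0.01483 / 2 = 0.007413 mol.
[H3PO4] = 0.007413 / 0.01117 L = 0.664 M.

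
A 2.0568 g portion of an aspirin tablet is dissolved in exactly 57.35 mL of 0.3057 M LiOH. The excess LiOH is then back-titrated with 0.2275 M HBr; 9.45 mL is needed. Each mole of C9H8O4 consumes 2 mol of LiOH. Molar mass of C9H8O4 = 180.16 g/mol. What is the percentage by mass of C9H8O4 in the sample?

67.4%

Total n(LiOH) added = 0.3057 x 0.05735 = 0.01753 mol.
n(HBr) used = 0.2275 x 0.009450 = 0.002150 mol, which equals the excess n(LiOH).
So n(LiOH) consumed by the sample = 0.01753 - 0.002150 = 0.01538 mol.
n(C9H8O4) = 0.01538 / 2 = 0.007691 mol.
mass C9H8O4 = 0.007691 x 180.16 = 1.386 g, so %C9H8O4 = 1.386/2.0568 x 100 = 67.4%.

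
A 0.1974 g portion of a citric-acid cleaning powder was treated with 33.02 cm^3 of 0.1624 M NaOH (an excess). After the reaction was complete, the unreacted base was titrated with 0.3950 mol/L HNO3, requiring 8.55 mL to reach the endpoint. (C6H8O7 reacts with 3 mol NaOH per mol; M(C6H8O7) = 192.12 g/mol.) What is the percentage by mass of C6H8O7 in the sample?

64.4%

Total n(NaOH) added = 0.1624 x 0.03302 = 0.005362 mol.
n(HNO3) used = 0.3950 x 0.008550 = 0.003377 mol, which equals the excess n(NaOH).
So n(NaOH) consumed by the sample = 0.005362 - 0.003377 = 0.001985 mol.
n(C6H8O7) = 0.001985 / 3 = 0.0006617 mol.
mass C6H8O7 = 0.0006617 x 192.12 = 0.1271 g, so %C6H8O7 = 0.1271/0.1974 x 100 = 64.4%.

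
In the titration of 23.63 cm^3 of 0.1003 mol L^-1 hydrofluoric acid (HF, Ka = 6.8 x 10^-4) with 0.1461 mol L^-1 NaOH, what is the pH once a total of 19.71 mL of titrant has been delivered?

12.07

n(acid) = 0.1003 x 0.02363 = 0.002370 mol; n(NaOH) added = 0.1461 x 0.01971 = 0.002880 mol.
Base is in excess by 0.002880 - 0.002370 = 0.0005095 mol in a total volume of 0.04334 L.
[OH^-] = 0.0005095/0.04334 = 0.01176 M, so pOH = 1.93 and pH = 14.00 - 1.93 = 12.07.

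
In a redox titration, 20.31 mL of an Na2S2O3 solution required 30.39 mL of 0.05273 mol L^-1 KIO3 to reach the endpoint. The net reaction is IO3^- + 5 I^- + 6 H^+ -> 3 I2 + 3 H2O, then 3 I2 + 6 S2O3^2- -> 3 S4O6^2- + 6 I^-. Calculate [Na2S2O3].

n(KIO3) = 0.05273 x 0.03039 = 0.001602 mol.
From the balanced equation, 1 mol KIO3 reacts with 6 mol Na2S2O3, so n(Na2S2O3) = 0.001602 x 6/1 = 0.009615 mol.
[Na2S2O3] = 0.009615 / 0.02031 L = 0.473 M.

0.473 M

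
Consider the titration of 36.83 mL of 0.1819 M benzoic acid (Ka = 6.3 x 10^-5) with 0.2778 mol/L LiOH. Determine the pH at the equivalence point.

8.62

n(C6H5COOH) = 0.1819 x 0.03683 = 0.006699 mol; V(LiOH) at equivalence = 0.006699/0.2778 = 0.02412 L.
At equivalence all the acid is converted to C6H5COO-; total volume = 0.03683 + 0.02412 = 0.06095 L, so [C6H5COO-] = 0.006699/0.06095 = 0.1099 M.
Kb = Kw/Ka = 1.0e-14 / 6.3 x 10^-5 = 1.59e-10.
[OH^-] = sqrt(Kb x [C6H5COO-]) = sqrt(1.59e-10 x 0.1099) = 4.18e-6 M.
pOH = 5.38, so pH = 14.00 - 5.38 = 8.62.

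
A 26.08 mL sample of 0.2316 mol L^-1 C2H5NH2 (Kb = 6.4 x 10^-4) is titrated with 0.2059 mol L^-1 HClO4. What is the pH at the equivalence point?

n(C2H5NH2) = 0.2316 x 0.02608 = 0.006040 mol; V(HClO4) at equivalence = 0.006040/0.2059 = 0.02934 L.
At equivalence the base is fully converted to C2H5NH3+; total volume = 0.05542 L, so [C2H5NH3+] = 0.006040/0.05542 = 0.1090 M.
Ka(C2H5NH3+) = Kw/Kb = 1.0e-14 / 6.4 x 10^-4 = 1.56e-11.
[H^+] = sqrt(Ka x [C2H5NH3+]) = sqrt(1.56e-11 x 0.1090) = 1.31e-6 M.
pH = -log(1.31e-6) = 5.88.

5.88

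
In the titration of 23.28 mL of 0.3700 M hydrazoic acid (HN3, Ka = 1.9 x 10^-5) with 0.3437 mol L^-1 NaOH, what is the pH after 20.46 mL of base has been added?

5.37

Initial n(HN3) = 0.3700 x 0.02328 = 0.008614 mol.
n(NaOH) added = 0.3437 x 0.02046 = 0.007032 mol, converting that many moles of HN3 to N3-.
Remaining n(HN3) = 0.001581 mol; n(N3-) = 0.007032 mol.
By Henderson-Hasselbalch, pH = pKa + log([A^-]/[HA]) = 4.72 + log(0.007032/0.001581) = 4.72 + (+0.65) = 5.37.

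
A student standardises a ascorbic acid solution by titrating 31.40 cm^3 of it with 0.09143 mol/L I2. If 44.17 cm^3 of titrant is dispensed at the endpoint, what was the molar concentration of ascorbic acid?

n(I2) = 0.09143 x 0.04417 = 0.004038 mol.
From the balanced equation, 1 mol I2 reacts with 1 mol ascorbic acid, so n(ascorbic acid) = 0.004038 x 1/1 = 0.004038 mol.
[ascorbic acid] = 0.004038 / 0.03140 L = 0.129 M.

0.129 M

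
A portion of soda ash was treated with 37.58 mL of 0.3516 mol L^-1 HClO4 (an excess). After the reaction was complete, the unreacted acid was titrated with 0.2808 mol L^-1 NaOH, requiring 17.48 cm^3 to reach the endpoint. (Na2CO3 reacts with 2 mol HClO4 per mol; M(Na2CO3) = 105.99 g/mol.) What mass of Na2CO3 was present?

Total n(HClO4) added = 0.3516 x 0.03758 = 0.01321 mol.
n(NaOH) used = 0.2808 x 0.01748 = 0.004908 mol, which equals the excess n(HClO4).
So n(HClO4) consumed by the sample = 0.01321 - 0.004908 = 0.008305 mol.
n(Na2CO3) = 0.008305 / 2 = 0.004152 mol.
mass = 0.004152 mol x 105.99 g/mol = 0.440 g.

0.440 g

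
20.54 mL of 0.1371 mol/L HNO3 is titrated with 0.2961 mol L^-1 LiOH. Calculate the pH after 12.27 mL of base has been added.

12.40

n(acid) = 0.1371 x 0.02054 = 0.002816 mol; n(LiOH) added = 0.2961 x 0.01227 = 0.003633 mol.
Base is in excess by 0.003633 - 0.002816 = 0.0008171 mol in a total volume of 0.03281 L.
[OH^-] = 0.0008171/0.03281 = 0.02490 M, so pOH = 1.60 and pH = 14.00 - 1.60 = 12.40.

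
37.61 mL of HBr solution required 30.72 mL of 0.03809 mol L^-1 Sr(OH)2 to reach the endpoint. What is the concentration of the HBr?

n(Sr(OH)2) delivered = 0.03809 x 0.03072 = 0.001170 mol.
The reaction is 2 HBr + 1 Sr(OH)2, so n(HBr) = 0.001170 x 2/1 = 0.002340 mol.
[HBr] = 0.002340 mol / 0.03761 L = 0.0622 M.

0.0622 M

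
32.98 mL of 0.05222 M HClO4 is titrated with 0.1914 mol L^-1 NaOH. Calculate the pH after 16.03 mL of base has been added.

n(acid) = 0.05222 x 0.03298 = 0.001722 mol; n(NaOH) added = 0.1914 x 0.01603 = 0.003068 mol.
Base is in excess by 0.003068 - 0.001722 = 0.001346 mol in a total volume of 0.04901 L.
[OH^-] = 0.001346/0.04901 = 0.02746 M, so pOH = 1.56 and pH = 14.00 - 1.56 = 12.44.

12.44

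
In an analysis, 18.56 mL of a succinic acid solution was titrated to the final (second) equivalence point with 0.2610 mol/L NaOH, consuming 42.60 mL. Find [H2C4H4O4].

0.300 M

n(NaOH) = 0.2610 x 0.04260 = 0.01112 mol.
At the final (second) equivalence point, 2 mol OH^- react per mol H2C4H4O4, so n(H2C4H4O4) = 0.01112 / 2 = 0.005559 mol.
[H2C4H4O4] = 0.005559 / 0.01856 L = 0.300 M.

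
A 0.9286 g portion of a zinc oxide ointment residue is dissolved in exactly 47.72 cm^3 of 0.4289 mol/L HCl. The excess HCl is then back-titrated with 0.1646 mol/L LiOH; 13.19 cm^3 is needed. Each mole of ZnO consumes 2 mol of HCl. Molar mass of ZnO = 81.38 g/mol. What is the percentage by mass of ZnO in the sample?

Total n(HCl) added = 0.4289 x 0.04772 = 0.02047 mol.
n(LiOH) used = 0.1646 x 0.01319 = 0.002171 mol, which equals the excess n(HCl).
So n(HCl) consumed by the sample = 0.02047 - 0.002171 = 0.01830 mol.
n(ZnO) = 0.01830 / 2 = 0.009148 mol.
mass ZnO = 0.009148 x 81.38 = 0.7445 g, so %ZnO = 0.7445/0.9286 x 100 = 80.2%.

80.2%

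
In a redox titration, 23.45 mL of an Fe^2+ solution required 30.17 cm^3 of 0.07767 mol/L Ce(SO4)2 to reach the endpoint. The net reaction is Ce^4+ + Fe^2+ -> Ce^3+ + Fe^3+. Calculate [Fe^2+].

n(Ce(SO4)2) = 0.07767 x 0.03017 = 0.002343 mol.
From the balanced equation, 1 mol Ce(SO4)2 reacts with 1 mol Fe^2+, so n(Fe^2+) = 0.002343 x 1/1 = 0.002343 mol.
[Fe^2+] = 0.002343 / 0.02345 L = 0.0999 M.

0.0999 M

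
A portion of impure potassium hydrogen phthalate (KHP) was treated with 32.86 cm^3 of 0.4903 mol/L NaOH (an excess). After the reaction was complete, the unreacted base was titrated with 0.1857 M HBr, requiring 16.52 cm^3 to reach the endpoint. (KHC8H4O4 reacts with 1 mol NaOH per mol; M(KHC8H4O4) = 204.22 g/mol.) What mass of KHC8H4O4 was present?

Total n(NaOH) added = 0.4903 x 0.03286 = 0.01611 mol.
n(HBr) used = 0.1857 x 0.01652 = 0.003068 mol, which equals the excess n(NaOH).
So n(NaOH) consumed by the sample = 0.01611 - 0.003068 = 0.01304 mol.
n(KHC8H4O4) = 0.01304 / 1 = 0.01304 mol.
mass = 0.01304 mol x 204.22 g/mol = 2.66 g.

2.66 g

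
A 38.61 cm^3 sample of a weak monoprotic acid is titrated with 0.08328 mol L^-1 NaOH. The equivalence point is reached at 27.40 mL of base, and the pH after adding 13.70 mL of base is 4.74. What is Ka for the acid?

1.8 x 10^-5

13.70 mL is half of the equivalence volume, so this is the half-equivalence point where [HA] = [A^-].
At half-equivalence pH = pKa, so pKa = 4.74.
Ka = 10^(-4.74) = 1.8 x 10^-5.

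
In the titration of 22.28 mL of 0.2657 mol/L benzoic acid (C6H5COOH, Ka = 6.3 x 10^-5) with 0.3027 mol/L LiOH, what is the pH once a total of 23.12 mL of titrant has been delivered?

n(acid) = 0.2657 x 0.02228 = 0.005920 mol; n(LiOH) added = 0.3027 x 0.02312 = 0.006998 mol.
Base is in excess by 0.006998 - 0.005920 = 0.001079 mol in a total volume of 0.04540 L.
[OH^-] = 0.001079/0.04540 = 0.02376 M, so pOH = 1.62 and pH = 14.00 - 1.62 = 12.38.

12.38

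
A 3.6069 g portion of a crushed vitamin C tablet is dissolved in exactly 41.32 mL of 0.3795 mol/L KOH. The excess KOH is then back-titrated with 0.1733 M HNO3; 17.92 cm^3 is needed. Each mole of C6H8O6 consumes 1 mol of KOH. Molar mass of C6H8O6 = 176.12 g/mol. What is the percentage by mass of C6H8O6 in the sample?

61.4%

Total n(KOH) added = 0.3795 x 0.04132 = 0.01568 mol.
n(HNO3) used = 0.1733 x 0.01792 = 0.003106 mol, which equals the excess n(KOH).
So n(KOH) consumed by the sample = 0.01568 - 0.003106 = 0.01258 mol.
n(C6H8O6) = 0.01258 / 1 = 0.01258 mol.
mass C6H8O6 = 0.01258 x 176.12 = 2.215 g, so %C6H8O6 = 2.215/3.6069 x 100 = 61.4%.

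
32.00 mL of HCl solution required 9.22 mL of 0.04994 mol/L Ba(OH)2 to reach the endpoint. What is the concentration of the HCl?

0.0288 M

n(Ba(OH)2) delivered = 0.04994 x 0.009220 = 0.0004604 mol.
The reaction is 2 HCl + 1 Ba(OH)2, so n(HCl) = 0.0004604 x 2/1 = 0.0009209 mol.
[HCl] = 0.0009209 mol / 0.03200 L = 0.0288 M.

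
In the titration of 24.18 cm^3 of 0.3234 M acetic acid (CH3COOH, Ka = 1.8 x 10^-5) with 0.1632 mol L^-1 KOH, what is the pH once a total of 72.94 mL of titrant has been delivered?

12.62

n(acid) = 0.3234 x 0.02418 = 0.007820 mol; n(KOH) added = 0.1632 x 0.07294 = 0.01190 mol.
Base is in excess by 0.01190 - 0.007820 = 0.004084 mol in a total volume of 0.09712 L.
[OH^-] = 0.004084/0.09712 = 0.04205 M, so pOH = 1.38 and pH = 14.00 - 1.38 = 12.62.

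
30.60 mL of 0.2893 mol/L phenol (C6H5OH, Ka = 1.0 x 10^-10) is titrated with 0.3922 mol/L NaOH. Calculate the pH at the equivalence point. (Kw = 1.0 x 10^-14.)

11.61

n(C6H5OH) = 0.2893 x 0.03060 = 0.008853 mol; V(NaOH) at equivalence = 0.008853/0.3922 = 0.02257 L.
At equivalence all the acid is converted to C6H5O-; total volume = 0.03060 + 0.02257 = 0.05317 L, so [C6H5O-] = 0.008853/0.05317 = 0.1665 M.
Kb = Kw/Ka = 1.0e-14 / 1.0 x 10^-10 = 0.000100.
[OH^-] = sqrt(Kb x [C6H5O-]) = sqrt(0.000100 x 0.1665) = 0.00408 M.
pOH = 2.39, so pH = 14.00 - 2.39 = 11.61.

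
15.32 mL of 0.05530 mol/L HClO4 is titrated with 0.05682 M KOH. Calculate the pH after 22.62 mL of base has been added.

12.06

n(acid) = 0.05530 x 0.01532 = 0.0008472 mol; n(KOH) added = 0.05682 x 0.02262 = 0.001285 mol.
Base is in excess by 0.001285 - 0.0008472 = 0.0004381 mol in a total volume of 0.03794 L.
[OH^-] = 0.0004381/0.03794 = 0.01155 M, so pOH = 1.94 and pH = 14.00 - 1.94 = 12.06.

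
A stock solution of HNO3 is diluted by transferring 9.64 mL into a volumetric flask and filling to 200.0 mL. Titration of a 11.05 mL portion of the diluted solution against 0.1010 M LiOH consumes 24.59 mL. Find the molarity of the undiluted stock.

4.66 M

n(LiOH) = 0.1010 x 0.02459 = 0.002484 mol.
n(HNO3) in the aliquot = 0.002484 mol.
[diluted HNO3] = 0.002484 / 0.01105 = 0.2248 M.
Dilution factor = 200.0/9.640 = 20.75, so [stock] = 0.2248 x 20.75 = 4.66 M.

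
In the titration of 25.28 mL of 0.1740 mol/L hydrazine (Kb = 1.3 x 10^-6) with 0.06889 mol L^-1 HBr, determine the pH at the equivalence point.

n(N2H4) = 0.1740 x 0.02528 = 0.004399 mol; V(HBr) at equivalence = 0.004399/0.06889 = 0.06385 L.
At equivalence the base is fully converted to N2H5+; total volume = 0.08913 L, so [N2H5+] = 0.004399/0.08913 = 0.04935 M.
Ka(N2H5+) = Kw/Kb = 1.0e-14 / 1.3 x 10^-6 = 7.69e-9.
[H^+] = sqrt(Ka x [N2H5+]) = sqrt(7.69e-9 x 0.04935) = 1.95e-5 M.
pH = -log(1.95e-5) = 4.71.

4.71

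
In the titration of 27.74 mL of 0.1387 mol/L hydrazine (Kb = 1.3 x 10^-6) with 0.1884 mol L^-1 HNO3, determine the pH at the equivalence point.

4.61

n(N2H4) = 0.1387 x 0.02774 = 0.003848 mol; V(HNO3) at equivalence = 0.003848/0.1884 = 0.02042 L.
At equivalence the base is fully converted to N2H5+; total volume = 0.04816 L, so [N2H5+] = 0.003848/0.04816 = 0.07989 M.
Ka(N2H5+) = Kw/Kb = 1.0e-14 / 1.3 x 10^-6 = 7.69e-9.
[H^+] = sqrt(Ka x [N2H5+]) = sqrt(7.69e-9 x 0.07989) = 2.48e-5 M.
pH = -log(2.48e-5) = 4.61.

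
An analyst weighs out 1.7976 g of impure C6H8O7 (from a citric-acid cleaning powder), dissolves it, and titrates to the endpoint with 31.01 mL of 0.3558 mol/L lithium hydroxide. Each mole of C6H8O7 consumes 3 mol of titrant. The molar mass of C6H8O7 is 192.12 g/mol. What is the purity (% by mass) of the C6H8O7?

n(LiOH) = 0.3558 x 0.03101 = 0.01103 mol.
n(C6H8O7) = 0.01103 / 3 = 0.003678 mol.
mass of C6H8O7 = 0.003678 x 192.12 = 0.7066 g.
% purity = 0.7066 / 1.7976 x 100 = 39.3%.

39.3%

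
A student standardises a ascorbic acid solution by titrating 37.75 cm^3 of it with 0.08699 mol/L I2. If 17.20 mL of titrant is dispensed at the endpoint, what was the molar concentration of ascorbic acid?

0.0396 M

n(I2) = 0.08699 x 0.01720 = 0.001496 mol.
From the balanced equation, 1 mol I2 reacts with 1 mol ascorbic acid, so n(ascorbic acid) = 0.001496 x 1/1 = 0.001496 mol.
[ascorbic acid] = 0.001496 / 0.03775 L = 0.0396 M.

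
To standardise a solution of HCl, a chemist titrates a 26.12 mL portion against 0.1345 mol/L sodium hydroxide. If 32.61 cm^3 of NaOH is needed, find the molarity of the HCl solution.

n(NaOH) delivered = 0.1345 x 0.03261 = 0.004386 mol.
For a 1:1 reaction, n(HCl) = 0.004386 mol.
[HCl] = 0.004386 mol / 0.02612 L = 0.168 M.

0.168 M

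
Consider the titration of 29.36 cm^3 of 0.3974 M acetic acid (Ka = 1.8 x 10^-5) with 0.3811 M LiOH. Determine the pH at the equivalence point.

n(CH3COOH) = 0.3974 x 0.02936 = 0.01167 mol; V(LiOH) at equivalence = 0.01167/0.3811 = 0.03062 L.
At equivalence all the acid is converted to CH3COO-; total volume = 0.02936 + 0.03062 = 0.05998 L, so [CH3COO-] = 0.01167/0.05998 = 0.1945 M.
Kb = Kw/Ka = 1.0e-14 / 1.8 x 10^-5 = 5.56e-10.
[OH^-] = sqrt(Kb x [CH3COO-]) = sqrt(5.56e-10 x 0.1945) = 1.04e-5 M.
pOH = 4.98, so pH = 14.00 - 4.98 = 9.02.

9.02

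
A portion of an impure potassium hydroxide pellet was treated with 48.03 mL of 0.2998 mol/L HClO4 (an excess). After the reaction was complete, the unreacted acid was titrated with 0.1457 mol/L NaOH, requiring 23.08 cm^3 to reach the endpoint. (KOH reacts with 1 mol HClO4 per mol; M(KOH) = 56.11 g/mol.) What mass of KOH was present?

Total n(HClO4) added = 0.2998 x 0.04803 = 0.01440 mol.
n(NaOH) used = 0.1457 x 0.02308 = 0.003363 mol, which equals the excess n(HClO4).
So n(HClO4) consumed by the sample = 0.01440 - 0.003363 = 0.01104 mol.
n(KOH) = 0.01104 / 1 = 0.01104 mol.
mass = 0.01104 mol x 56.11 g/mol = 0.619 g.

0.619 g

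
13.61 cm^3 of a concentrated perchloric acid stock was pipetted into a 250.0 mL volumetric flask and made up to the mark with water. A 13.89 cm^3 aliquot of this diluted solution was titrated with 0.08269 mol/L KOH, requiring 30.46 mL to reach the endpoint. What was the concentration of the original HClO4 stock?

3.33 M

n(KOH) = 0.08269 x 0.03046 = 0.002519 mol.
n(HClO4) in the aliquot = 0.002519 mol.
[diluted HClO4] = 0.002519 / 0.01389 = 0.1813 M.
Dilution factor = 250.0/13.61 = 18.37, so [stock] = 0.1813 x 18.37 = 3.33 M.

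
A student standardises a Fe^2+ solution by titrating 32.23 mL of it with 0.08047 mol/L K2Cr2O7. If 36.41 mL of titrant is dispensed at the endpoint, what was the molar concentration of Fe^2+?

0.545 M

n(K2Cr2O7) = 0.08047 x 0.03641 = 0.002930 mol.
From the balanced equation, 1 mol K2Cr2O7 reacts with 6 mol Fe^2+, so n(Fe^2+) = 0.002930 x 6/1 = 0.01758 mol.
[Fe^2+] = 0.01758 / 0.03223 L = 0.545 M.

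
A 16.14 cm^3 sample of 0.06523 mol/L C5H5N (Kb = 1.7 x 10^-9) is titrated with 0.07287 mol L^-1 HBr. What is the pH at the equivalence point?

3.35

n(C5H5N) = 0.06523 x 0.01614 = 0.001053 mol; V(HBr) at equivalence = 0.001053/0.07287 = 0.01445 L.
At equivalence the base is fully converted to C5H5NH+; total volume = 0.03059 L, so [C5H5NH+] = 0.001053/0.03059 = 0.03442 M.
Ka(C5H5NH+) = Kw/Kb = 1.0e-14 / 1.7 x 10^-9 = 5.88e-6.
[H^+] = sqrt(Ka x [C5H5NH+]) = sqrt(5.88e-6 x 0.03442) = 0.000450 M.
pH = -log(0.000450) = 3.35.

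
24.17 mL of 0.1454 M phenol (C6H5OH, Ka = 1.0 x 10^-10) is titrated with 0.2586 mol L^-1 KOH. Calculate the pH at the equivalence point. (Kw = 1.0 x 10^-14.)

n(C6H5OH) = 0.1454 x 0.02417 = 0.003514 mol; V(KOH) at equivalence = 0.003514/0.2586 = 0.01359 L.
At equivalence all the acid is converted to C6H5O-; total volume = 0.02417 + 0.01359 = 0.03776 L, so [C6H5O-] = 0.003514/0.03776 = 0.09307 M.
Kb = Kw/Ka = 1.0e-14 / 1.0 x 10^-10 = 0.000100.
[OH^-] = sqrt(Kb x [C6H5O-]) = sqrt(0.000100 x 0.09307) = 0.00305 M.
pOH = 2.52, so pH = 14.00 - 2.52 = 11.48.

11.48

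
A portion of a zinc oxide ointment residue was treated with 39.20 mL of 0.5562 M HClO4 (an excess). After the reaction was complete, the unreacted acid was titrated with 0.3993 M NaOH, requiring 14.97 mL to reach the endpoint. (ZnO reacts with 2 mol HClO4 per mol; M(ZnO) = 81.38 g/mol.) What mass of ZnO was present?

Total n(HClO4) added = 0.5562 x 0.03920 = 0.02180 mol.
n(NaOH) used = 0.3993 x 0.01497 = 0.005978 mol, which equals the excess n(HClO4).
So n(HClO4) consumed by the sample = 0.02180 - 0.005978 = 0.01583 mol.
n(ZnO) = 0.01583 / 2 = 0.007913 mol.
mass = 0.007913 mol x 81.38 g/mol = 0.644 g.

0.644 g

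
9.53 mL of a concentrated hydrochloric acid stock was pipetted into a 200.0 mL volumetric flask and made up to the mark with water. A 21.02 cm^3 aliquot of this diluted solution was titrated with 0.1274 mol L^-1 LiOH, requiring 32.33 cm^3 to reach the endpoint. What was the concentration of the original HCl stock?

n(LiOH) = 0.1274 x 0.03233 = 0.004119 mol.
n(HCl) in the aliquot = 0.004119 mol.
[diluted HCl] = 0.004119 / 0.02102 = 0.1959 M.
Dilution factor = 200.0/9.530 = 20.99, so [stock] = 0.1959 x 20.99 = 4.11 M.

4.11 M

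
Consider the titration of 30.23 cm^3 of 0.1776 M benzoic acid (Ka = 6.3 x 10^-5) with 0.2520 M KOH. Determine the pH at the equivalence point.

8.61

n(C6H5COOH) = 0.1776 x 0.03023 = 0.005369 mol; V(KOH) at equivalence = 0.005369/0.2520 = 0.02130 L.
At equivalence all the acid is converted to C6H5COO-; total volume = 0.03023 + 0.02130 = 0.05153 L, so [C6H5COO-] = 0.005369/0.05153 = 0.1042 M.
Kb = Kw/Ka = 1.0e-14 / 6.3 x 10^-5 = 1.59e-10.
[OH^-] = sqrt(Kb x [C6H5COO-]) = sqrt(1.59e-10 x 0.1042) = 4.07e-6 M.
pOH = 5.39, so pH = 14.00 - 5.39 = 8.61.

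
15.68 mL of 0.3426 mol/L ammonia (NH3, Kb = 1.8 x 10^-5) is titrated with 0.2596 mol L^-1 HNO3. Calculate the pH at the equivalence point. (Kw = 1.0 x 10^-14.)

5.04

n(NH3) = 0.3426 x 0.01568 = 0.005372 mol; V(HNO3) at equivalence = 0.005372/0.2596 = 0.02069 L.
At equivalence the base is fully converted to NH4+; total volume = 0.03637 L, so [NH4+] = 0.005372/0.03637 = 0.1477 M.
Ka(NH4+) = Kw/Kb = 1.0e-14 / 1.8 x 10^-5 = 5.56e-10.
[H^+] = sqrt(Ka x [NH4+]) = sqrt(5.56e-10 x 0.1477) = 9.06e-6 M.
pH = -log(9.06e-6) = 5.04.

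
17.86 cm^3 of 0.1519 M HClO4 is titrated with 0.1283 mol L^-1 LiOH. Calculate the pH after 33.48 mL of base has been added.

12.49

n(acid) = 0.1519 x 0.01786 = 0.002713 mol; n(LiOH) added = 0.1283 x 0.03348 = 0.004295 mol.
Base is in excess by 0.004295 - 0.002713 = 0.001583 mol in a total volume of 0.05134 L.
[OH^-] = 0.001583/0.05134 = 0.03082 M, so pOH = 1.51 and pH = 14.00 - 1.51 = 12.49.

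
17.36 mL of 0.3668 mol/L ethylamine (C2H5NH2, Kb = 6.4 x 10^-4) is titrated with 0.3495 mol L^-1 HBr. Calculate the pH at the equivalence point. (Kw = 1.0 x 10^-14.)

n(C2H5NH2) = 0.3668 x 0.01736 = 0.006368 mol; V(HBr) at equivalence = 0.006368/0.3495 = 0.01822 L.
At equivalence the base is fully converted to C2H5NH3+; total volume = 0.03558 L, so [C2H5NH3+] = 0.006368/0.03558 = 0.1790 M.
Ka(C2H5NH3+) = Kw/Kb = 1.0e-14 / 6.4 x 10^-4 = 1.56e-11.
[H^+] = sqrt(Ka x [C2H5NH3+]) = sqrt(1.56e-11 x 0.1790) = 1.67e-6 M.
pH = -log(1.67e-6) = 5.78.

5.78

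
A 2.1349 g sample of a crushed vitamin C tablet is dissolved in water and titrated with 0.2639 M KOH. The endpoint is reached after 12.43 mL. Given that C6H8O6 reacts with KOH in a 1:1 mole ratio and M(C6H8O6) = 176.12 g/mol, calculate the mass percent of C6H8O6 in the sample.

27.1%

n(KOH) = 0.2639 x 0.01243 = 0.003280 mol.
n(C6H8O6) = 0.003280 / 1 = 0.003280 mol.
mass of C6H8O6 = 0.003280 x 176.12 = 0.5777 g.
% purity = 0.5777 / 2.1349 x 100 = 27.1%.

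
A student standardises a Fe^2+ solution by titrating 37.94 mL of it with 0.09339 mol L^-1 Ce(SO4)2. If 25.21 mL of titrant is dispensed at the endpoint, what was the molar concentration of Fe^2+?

0.0621 M

n(Ce(SO4)2) = 0.09339 x 0.02521 = 0.002354 mol.
From the balanced equation, 1 mol Ce(SO4)2 reacts with 1 mol Fe^2+, so n(Fe^2+) = 0.002354 x 1/1 = 0.002354 mol.
[Fe^2+] = 0.002354 / 0.03794 L = 0.0621 M.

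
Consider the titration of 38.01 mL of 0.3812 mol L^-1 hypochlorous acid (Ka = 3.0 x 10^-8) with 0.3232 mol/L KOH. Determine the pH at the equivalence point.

10.38

n(HClO) = 0.3812 x 0.03801 = 0.01449 mol; V(KOH) at equivalence = 0.01449/0.3232 = 0.04483 L.
At equivalence all the acid is converted to ClO-; total volume = 0.03801 + 0.04483 = 0.08284 L, so [ClO-] = 0.01449/0.08284 = 0.1749 M.
Kb = Kw/Ka = 1.0e-14 / 3.0 x 10^-8 = 3.33e-7.
[OH^-] = sqrt(Kb x [ClO-]) = sqrt(3.33e-7 x 0.1749) = 0.000241 M.
pOH = 3.62, so pH = 14.00 - 3.62 = 10.38.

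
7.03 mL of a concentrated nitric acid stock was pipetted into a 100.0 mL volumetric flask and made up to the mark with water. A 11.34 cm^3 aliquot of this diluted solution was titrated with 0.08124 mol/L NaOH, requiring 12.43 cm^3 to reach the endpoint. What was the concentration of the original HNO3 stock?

n(NaOH) = 0.08124 x 0.01243 = 0.001010 mol.
n(HNO3) in the aliquot = 0.001010 mol.
[diluted HNO3] = 0.001010 / 0.01134 = 0.08905 M.
Dilution factor = 100.0/7.030 = 14.22, so [stock] = 0.08905 x 14.22 = 1.27 M.

1.27 M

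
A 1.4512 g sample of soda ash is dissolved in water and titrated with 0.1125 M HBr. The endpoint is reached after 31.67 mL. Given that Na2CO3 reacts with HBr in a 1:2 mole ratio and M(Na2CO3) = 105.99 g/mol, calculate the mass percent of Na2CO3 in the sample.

13.0%

n(HBr) = 0.1125 x 0.03167 = 0.003563 mol.
n(Na2CO3) = 0.003563 / 2 = 0.001781 mol.
mass of Na2CO3 = 0.001781 x 105.99 = 0.1888 g.
% purity = 0.1888 / 1.4512 x 100 = 13.0%.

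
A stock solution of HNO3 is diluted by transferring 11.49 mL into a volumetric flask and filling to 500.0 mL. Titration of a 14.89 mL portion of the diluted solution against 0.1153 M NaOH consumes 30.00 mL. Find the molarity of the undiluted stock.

n(NaOH) = 0.1153 x 0.03000 = 0.003459 mol.
n(HNO3) in the aliquot = 0.003459 mol.
[diluted HNO3] = 0.003459 / 0.01489 = 0.2323 M.
Dilution factor = 500.0/11.49 = 43.52, so [stock] = 0.2323 x 43.52 = 10.1 M.

10.1 M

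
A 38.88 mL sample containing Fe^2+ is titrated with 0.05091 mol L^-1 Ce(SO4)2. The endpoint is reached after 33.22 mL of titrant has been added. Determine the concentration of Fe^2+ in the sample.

0.0435 M

n(Ce(SO4)2) = 0.05091 x 0.03322 = 0.001691 mol.
From the balanced equation, 1 mol Ce(SO4)2 reacts with 1 mol Fe^2+, so n(Fe^2+) = 0.001691 x 1/1 = 0.001691 mol.
[Fe^2+] = 0.001691 / 0.03888 L = 0.0435 M.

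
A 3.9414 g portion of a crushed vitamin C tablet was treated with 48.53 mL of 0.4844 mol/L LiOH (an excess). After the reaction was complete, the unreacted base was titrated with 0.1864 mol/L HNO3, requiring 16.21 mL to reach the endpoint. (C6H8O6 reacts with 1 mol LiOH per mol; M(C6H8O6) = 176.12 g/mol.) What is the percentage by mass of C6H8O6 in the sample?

Total n(LiOH) added = 0.4844 x 0.04853 = 0.02351 mol.
n(HNO3) used = 0.1864 x 0.01621 = 0.003022 mol, which equals the excess n(LiOH).
So n(LiOH) consumed by the sample = 0.02351 - 0.003022 = 0.02049 mol.
n(C6H8O6) = 0.02049 / 1 = 0.02049 mol.
mass C6H8O6 = 0.02049 x 176.12 = 3.608 g, so %C6H8O6 = 3.608/3.9414 x 100 = 91.5%.

91.5%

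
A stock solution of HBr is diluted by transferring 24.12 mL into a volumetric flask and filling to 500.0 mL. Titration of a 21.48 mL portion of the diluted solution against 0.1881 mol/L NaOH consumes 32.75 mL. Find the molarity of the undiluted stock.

n(NaOH) = 0.1881 x 0.03275 = 0.006160 mol.
n(HBr) in the aliquot = 0.006160 mol.
[diluted HBr] = 0.006160 / 0.02148 = 0.2868 M.
Dilution factor = 500.0/24.12 = 20.73, so [stock] = 0.2868 x 20.73 = 5.95 M.

5.95 M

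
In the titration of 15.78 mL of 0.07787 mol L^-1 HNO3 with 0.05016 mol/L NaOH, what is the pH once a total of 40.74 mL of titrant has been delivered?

n(acid) = 0.07787 x 0.01578 = 0.001229 mol; n(NaOH) added = 0.05016 x 0.04074 = 0.002044 mol.
Base is in excess by 0.002044 - 0.001229 = 0.0008147 mol in a total volume of 0.05652 L.
[OH^-] = 0.0008147/0.05652 = 0.01441 M, so pOH = 1.84 and pH = 14.00 - 1.84 = 12.16.

12.16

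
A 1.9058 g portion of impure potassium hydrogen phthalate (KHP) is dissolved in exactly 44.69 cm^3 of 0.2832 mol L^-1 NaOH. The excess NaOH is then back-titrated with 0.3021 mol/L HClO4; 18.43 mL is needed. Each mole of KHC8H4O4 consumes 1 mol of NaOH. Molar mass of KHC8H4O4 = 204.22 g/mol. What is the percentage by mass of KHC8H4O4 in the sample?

Total n(NaOH) added = 0.2832 x 0.04469 = 0.01266 mol.
n(HClO4) used = 0.3021 x 0.01843 = 0.005568 mol, which equals the excess n(NaOH).
So n(NaOH) consumed by the sample = 0.01266 - 0.005568 = 0.007089 mol.
n(KHC8H4O4) = 0.007089 / 1 = 0.007089 mol.
mass KHC8H4O4 = 0.007089 x 204.22 = 1.448 g, so %KHC8H4O4 = 1.448/1.9058 x 100 = 76.0%.

76.0%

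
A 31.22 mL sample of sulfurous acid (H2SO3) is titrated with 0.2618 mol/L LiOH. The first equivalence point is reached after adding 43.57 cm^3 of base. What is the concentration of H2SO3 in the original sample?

n(LiOH) = 0.2618 x 0.04357 = 0.01141 mol.
At the first equivalence point, 1 mol OH^- react per mol H2SO3, so n(H2SO3) = 0.01141 / 1 = 0.01141 mol.
[H2SO3] = 0.01141 / 0.03122 L = 0.365 M.

0.365 M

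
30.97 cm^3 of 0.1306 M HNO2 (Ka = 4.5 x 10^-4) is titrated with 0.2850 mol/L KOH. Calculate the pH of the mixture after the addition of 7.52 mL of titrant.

3.40

Initial n(HNO2) = 0.1306 x 0.03097 = 0.004045 mol.
n(KOH) added = 0.2850 x 0.007520 = 0.002143 mol, converting that many moles of HNO2 to NO2-.
Remaining n(HNO2) = 0.001901 mol; n(NO2-) = 0.002143 mol.
By Henderson-Hasselbalch, pH = pKa + log([A^-]/[HA]) = 3.35 + log(0.002143/0.001901) = 3.35 + (+0.05) = 3.40.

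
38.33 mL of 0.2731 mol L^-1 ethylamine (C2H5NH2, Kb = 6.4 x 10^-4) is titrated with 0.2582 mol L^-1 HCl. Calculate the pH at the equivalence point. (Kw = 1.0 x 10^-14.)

5.84

n(C2H5NH2) = 0.2731 x 0.03833 = 0.01047 mol; V(HCl) at equivalence = 0.01047/0.2582 = 0.04054 L.
At equivalence the base is fully converted to C2H5NH3+; total volume = 0.07887 L, so [C2H5NH3+] = 0.01047/0.07887 = 0.1327 M.
Ka(C2H5NH3+) = Kw/Kb = 1.0e-14 / 6.4 x 10^-4 = 1.56e-11.
[H^+] = sqrt(Ka x [C2H5NH3+]) = sqrt(1.56e-11 x 0.1327) = 1.44e-6 M.
pH = -log(1.44e-6) = 5.84.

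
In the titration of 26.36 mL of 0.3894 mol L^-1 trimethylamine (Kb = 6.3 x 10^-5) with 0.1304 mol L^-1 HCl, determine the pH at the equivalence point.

n((CH3)3N) = 0.3894 x 0.02636 = 0.01026 mol; V(HCl) at equivalence = 0.01026/0.1304 = 0.07872 L.
At equivalence the base is fully converted to (CH3)3NH+; total volume = 0.1051 L, so [(CH3)3NH+] = 0.01026/0.1051 = 0.09769 M.
Ka((CH3)3NH+) = Kw/Kb = 1.0e-14 / 6.3 x 10^-5 = 1.59e-10.
[H^+] = sqrt(Ka x [(CH3)3NH+]) = sqrt(1.59e-10 x 0.09769) = 3.94e-6 M.
pH = -log(3.94e-6) = 5.40.

5.40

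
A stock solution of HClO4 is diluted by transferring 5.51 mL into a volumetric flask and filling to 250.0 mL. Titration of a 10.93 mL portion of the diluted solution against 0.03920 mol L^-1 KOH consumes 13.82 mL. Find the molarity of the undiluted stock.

n(KOH) = 0.03920 x 0.01382 = 0.0005417 mol.
n(HClO4) in the aliquot = 0.0005417 mol.
[diluted HClO4] = 0.0005417 / 0.01093 = 0.04956 M.
Dilution factor = 250.0/5.510 = 45.37, so [stock] = 0.04956 x 45.37 = 2.25 M.

2.25 M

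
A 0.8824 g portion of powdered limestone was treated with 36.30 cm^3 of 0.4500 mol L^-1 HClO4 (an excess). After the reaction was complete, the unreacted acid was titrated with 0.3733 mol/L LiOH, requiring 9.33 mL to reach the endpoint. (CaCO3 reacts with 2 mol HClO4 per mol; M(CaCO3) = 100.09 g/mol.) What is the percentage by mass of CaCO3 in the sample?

72.9%

Total n(HClO4) added = 0.4500 x 0.03630 = 0.01634 mol.
n(LiOH) used = 0.3733 x 0.009330 = 0.003483 mol, which equals the excess n(HClO4).
So n(HClO4) consumed by the sample = 0.01634 - 0.003483 = 0.01285 mol.
n(CaCO3) = 0.01285 / 2 = 0.006426 mol.
mass CaCO3 = 0.006426 x 100.09 = 0.6432 g, so %CaCO3 = 0.6432/0.8824 x 100 = 72.9%.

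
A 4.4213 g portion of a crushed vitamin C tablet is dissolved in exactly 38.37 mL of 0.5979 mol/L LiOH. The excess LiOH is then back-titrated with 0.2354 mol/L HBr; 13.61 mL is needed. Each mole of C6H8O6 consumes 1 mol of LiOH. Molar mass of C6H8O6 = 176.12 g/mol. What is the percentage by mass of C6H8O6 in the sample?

78.6%

Total n(LiOH) added = 0.5979 x 0.03837 = 0.02294 mol.
n(HBr) used = 0.2354 x 0.01361 = 0.003204 mol, which equals the excess n(LiOH).
So n(LiOH) consumed by the sample = 0.02294 - 0.003204 = 0.01974 mol.
n(C6H8O6) = 0.01974 / 1 = 0.01974 mol.
mass C6H8O6 = 0.01974 x 176.12 = 3.476 g, so %C6H8O6 = 3.476/4.4213 x 100 = 78.6%.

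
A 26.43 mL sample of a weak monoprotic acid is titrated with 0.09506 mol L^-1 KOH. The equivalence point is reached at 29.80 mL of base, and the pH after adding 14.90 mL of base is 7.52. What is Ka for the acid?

3.0 x 10^-8

14.90 mL is half of the equivalence volume, so this is the half-equivalence point where [HA] = [A^-].
At half-equivalence pH = pKa, so pKa = 7.52.
Ka = 10^(-7.52) = 3.0 x 10^-8.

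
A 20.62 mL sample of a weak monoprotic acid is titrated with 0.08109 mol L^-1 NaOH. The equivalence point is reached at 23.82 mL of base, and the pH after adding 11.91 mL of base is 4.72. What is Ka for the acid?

11.91 mL is half of the equivalence volume, so this is the half-equivalence point where [HA] = [A^-].
At half-equivalence pH = pKa, so pKa = 4.72.
Ka = 10^(-4.72) = 1.9 x 10^-5.

1.9 x 10^-5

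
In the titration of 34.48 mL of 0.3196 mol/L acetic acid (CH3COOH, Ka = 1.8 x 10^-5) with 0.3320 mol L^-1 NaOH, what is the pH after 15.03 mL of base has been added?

4.66

Initial n(CH3COOH) = 0.3196 x 0.03448 = 0.01102 mol.
n(NaOH) added = 0.3320 x 0.01503 = 0.004990 mol, converting that many moles of CH3COOH to CH3COO-.
Remaining n(CH3COOH) = 0.006030 mol; n(CH3COO-) = 0.004990 mol.
By Henderson-Hasselbalch, pH = pKa + log([A^-]/[HA]) = 4.74 + log(0.004990/0.006030) = 4.74 + (-0.08) = 4.66.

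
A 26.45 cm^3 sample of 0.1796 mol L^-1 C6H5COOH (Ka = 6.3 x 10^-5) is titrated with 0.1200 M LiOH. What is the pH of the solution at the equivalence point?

n(C6H5COOH) = 0.1796 x 0.02645 = 0.004750 mol; V(LiOH) at equivalence = 0.004750/0.1200 = 0.03959 L.
At equivalence all the acid is converted to C6H5COO-; total volume = 0.02645 + 0.03959 = 0.06604 L, so [C6H5COO-] = 0.004750/0.06604 = 0.07194 M.
Kb = Kw/Ka = 1.0e-14 / 6.3 x 10^-5 = 1.59e-10.
[OH^-] = sqrt(Kb x [C6H5COO-]) = sqrt(1.59e-10 x 0.07194) = 3.38e-6 M.
pOH = 5.47, so pH = 14.00 - 5.47 = 8.53.

8.53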